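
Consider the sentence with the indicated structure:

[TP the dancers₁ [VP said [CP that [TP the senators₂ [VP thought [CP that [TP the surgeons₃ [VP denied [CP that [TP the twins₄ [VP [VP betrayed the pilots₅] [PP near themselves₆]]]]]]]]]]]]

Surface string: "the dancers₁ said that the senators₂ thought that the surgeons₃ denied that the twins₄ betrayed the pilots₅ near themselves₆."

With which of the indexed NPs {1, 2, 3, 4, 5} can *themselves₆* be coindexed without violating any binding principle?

{4}

*themselves* is an anaphor, so Principle A applies: it must be bound in its binding domain.
Binding domain of *themselves₆*: the embedded TP, whose subject is the twins₄.
*the dancers₁* c-commands the anaphor but is outside its binding domain → cannot satisfy Principle A.
*the senators₂* c-commands the anaphor but is outside its binding domain → cannot satisfy Principle A.
*the surgeons₃* c-commands the anaphor but is outside its binding domain → cannot satisfy Principle A.
*the twins₄* c-commands the anaphor within its binding domain → licit binder.
*the pilots₅* does not c-command the anaphor → cannot bind it.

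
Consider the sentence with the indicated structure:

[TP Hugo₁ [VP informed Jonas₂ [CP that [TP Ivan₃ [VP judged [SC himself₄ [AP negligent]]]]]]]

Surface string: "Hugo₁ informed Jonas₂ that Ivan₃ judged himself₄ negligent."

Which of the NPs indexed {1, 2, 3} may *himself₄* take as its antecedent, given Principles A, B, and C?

*himself* is an anaphor, so Principle A applies: it must be bound in its binding domain.
Binding domain of *himself₄*: the embedded TP, whose subject is Ivan₃.
*Hugo₁* c-commands the anaphor but is outside its binding domain → cannot satisfy Principle A.
*Jonas₂* c-commands the anaphor but is outside its binding domain → cannot satisfy Principle A.
*Ivan₃* c-commands the anaphor within its binding domain → licit binder.

{3}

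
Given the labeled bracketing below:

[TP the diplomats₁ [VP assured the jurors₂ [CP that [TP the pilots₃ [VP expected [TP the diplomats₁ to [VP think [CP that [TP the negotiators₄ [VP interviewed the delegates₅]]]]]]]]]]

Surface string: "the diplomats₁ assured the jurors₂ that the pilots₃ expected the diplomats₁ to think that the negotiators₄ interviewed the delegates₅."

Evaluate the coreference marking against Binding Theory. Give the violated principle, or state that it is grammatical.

The two coindexed NPs are *the diplomats₁* (the lower occurrence) and *the diplomats₁* (the higher occurrence).
*the diplomats₁* (the lower occurrence) is an R-expression. Principle C requires it to be free everywhere.
*the diplomats₁* (the higher occurrence) c-commands it and carries the same index.
The R-expression is bound → Principle C violation.

Principle C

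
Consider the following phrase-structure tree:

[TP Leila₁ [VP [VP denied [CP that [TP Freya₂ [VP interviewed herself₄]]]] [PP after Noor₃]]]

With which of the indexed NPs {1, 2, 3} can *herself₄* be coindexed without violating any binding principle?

*herself* is an anaphor, so Principle A applies: it must be bound in its binding domain.
Binding domain of *herself₄*: the embedded TP, whose subject is Freya₂.
*Leila₁* c-commands the anaphor but is outside its binding domain → cannot satisfy Principle A.
*Freya₂* c-commands the anaphor within its binding domain → licit binder.
*Noor₃* does not c-command the anaphor → cannot bind it.

{2}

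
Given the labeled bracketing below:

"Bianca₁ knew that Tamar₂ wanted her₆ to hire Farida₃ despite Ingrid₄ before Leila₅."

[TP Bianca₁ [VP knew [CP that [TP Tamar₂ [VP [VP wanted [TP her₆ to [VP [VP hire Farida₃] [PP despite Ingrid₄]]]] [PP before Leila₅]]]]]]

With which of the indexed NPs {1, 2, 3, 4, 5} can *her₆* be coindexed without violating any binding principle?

{1, 5}

*her* is a pronoun, so Principle B applies: it must be free in its binding domain.
Binding domain of *her₆*: the embedded TP, whose subject is Tamar₂.
*Bianca₁* c-commands the pronoun but from outside its binding domain, and is not c-commanded by it → coindexation permitted.
*Tamar₂* c-commands the pronoun within its binding domain → coindexation would violate Principle B.
*Farida₃*: the pronoun c-commands this R-expression → coindexation would violate Principle C on *Farida₃*.
*Ingrid₄*: the pronoun c-commands this R-expression → coindexation would violate Principle C on *Ingrid₄*.
*Leila₅* and the pronoun do not c-command one another → neither Principle B nor Principle C is at stake; coindexation permitted.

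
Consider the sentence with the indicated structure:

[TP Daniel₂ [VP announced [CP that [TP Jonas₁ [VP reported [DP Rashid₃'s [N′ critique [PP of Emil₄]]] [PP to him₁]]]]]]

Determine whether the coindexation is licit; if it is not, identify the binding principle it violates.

The two coindexed NPs are *Jonas₁* and *him₁*.
*him₁* is a pronoun. Its binding domain is the embedded TP, whose subject is Jonas₁.
*Jonas₁* c-commands it within that domain and carries the same index.
The pronoun is locally bound → Principle B violation.

Principle B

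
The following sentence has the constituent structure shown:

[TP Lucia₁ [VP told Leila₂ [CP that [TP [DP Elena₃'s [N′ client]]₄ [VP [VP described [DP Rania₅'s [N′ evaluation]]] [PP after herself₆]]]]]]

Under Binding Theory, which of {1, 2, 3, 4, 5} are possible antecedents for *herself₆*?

*herself* is an anaphor, so Principle A applies: it must be bound in its binding domain.
Binding domain of *herself₆*: the embedded TP, whose subject is [Elena₃'s client]₄.
*Lucia₁* c-commands the anaphor but is outside its binding domain → cannot satisfy Principle A.
*Leila₂* c-commands the anaphor but is outside its binding domain → cannot satisfy Principle A.
*Elena₃* does not c-command the anaphor → cannot bind it.
*[Elena₃'s client]₄* c-commands the anaphor within its binding domain → licit binder.
*Rania₅* does not c-command the anaphor → cannot bind it.

{4}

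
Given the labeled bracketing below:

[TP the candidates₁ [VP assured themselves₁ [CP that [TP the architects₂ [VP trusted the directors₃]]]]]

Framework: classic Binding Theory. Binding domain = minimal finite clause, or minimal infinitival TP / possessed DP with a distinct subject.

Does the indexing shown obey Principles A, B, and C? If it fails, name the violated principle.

grammatical

The two coindexed NPs are *the candidates₁* and *themselves₁*.
*themselves₁* is an anaphor; its binding domain is the matrix TP, whose subject is the candidates₁. *the candidates₁* c-commands it within that domain and shares its index, so Principle A is satisfied.
*the candidates₁* is an R-expression; *themselves₁* does not c-command it, and no other NP shares its index, so Principle C is satisfied.
All principles are respected.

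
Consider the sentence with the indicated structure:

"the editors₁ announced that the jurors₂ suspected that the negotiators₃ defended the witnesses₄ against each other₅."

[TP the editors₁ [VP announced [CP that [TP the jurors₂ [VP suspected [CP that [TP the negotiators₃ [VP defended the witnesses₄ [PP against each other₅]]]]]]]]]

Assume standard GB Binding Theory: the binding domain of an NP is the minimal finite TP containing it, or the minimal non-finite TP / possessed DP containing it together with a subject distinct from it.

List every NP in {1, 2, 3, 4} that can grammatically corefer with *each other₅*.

{3, 4}

*each other* is an anaphor, so Principle A applies: it must be bound in its binding domain.
Binding domain of *each other₅*: the embedded TP, whose subject is the negotiators₃.
*the editors₁* c-commands the anaphor but is outside its binding domain → cannot satisfy Principle A.
*the jurors₂* c-commands the anaphor but is outside its binding domain → cannot satisfy Principle A.
*the negotiators₃* c-commands the anaphor within its binding domain → licit binder.
*the witnesses₄* c-commands the anaphor within its binding domain → licit binder.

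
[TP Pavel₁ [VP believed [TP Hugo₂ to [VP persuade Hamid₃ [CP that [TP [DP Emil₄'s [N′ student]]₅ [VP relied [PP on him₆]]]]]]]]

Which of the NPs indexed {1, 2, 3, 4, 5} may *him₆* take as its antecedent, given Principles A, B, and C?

*him* is a pronoun, so Principle B applies: it must be free in its binding domain.
Binding domain of *him₆*: the embedded TP, whose subject is [Emil₄'s student]₅.
*Pavel₁* c-commands the pronoun but from outside its binding domain, and is not c-commanded by it → coindexation permitted.
*Hugo₂* c-commands the pronoun but from outside its binding domain, and is not c-commanded by it → coindexation permitted.
*Hamid₃* c-commands the pronoun but from outside its binding domain, and is not c-commanded by it → coindexation permitted.
*Emil₄* and the pronoun do not c-command one another → neither Principle B nor Principle C is at stake; coindexation permitted.
*[Emil₄'s student]₅* c-commands the pronoun within its binding domain → coindexation would violate Principle B.

{1, 2, 3, 4}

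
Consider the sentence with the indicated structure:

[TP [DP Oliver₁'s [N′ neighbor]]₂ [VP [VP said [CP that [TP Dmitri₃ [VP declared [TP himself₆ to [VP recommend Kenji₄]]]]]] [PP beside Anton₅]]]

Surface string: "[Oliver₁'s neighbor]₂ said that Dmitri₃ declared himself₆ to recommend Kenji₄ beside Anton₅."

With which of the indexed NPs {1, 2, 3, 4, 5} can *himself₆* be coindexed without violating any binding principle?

{3}

*himself* is an anaphor, so Principle A applies: it must be bound in its binding domain.
Binding domain of *himself₆*: the embedded TP, whose subject is Dmitri₃.
*Oliver₁* does not c-command the anaphor → cannot bind it.
*[Oliver₁'s neighbor]₂* c-commands the anaphor but is outside its binding domain → cannot satisfy Principle A.
*Dmitri₃* c-commands the anaphor within its binding domain → licit binder.
*Kenji₄* does not c-command the anaphor → cannot bind it.
*Anton₅* does not c-command the anaphor → cannot bind it.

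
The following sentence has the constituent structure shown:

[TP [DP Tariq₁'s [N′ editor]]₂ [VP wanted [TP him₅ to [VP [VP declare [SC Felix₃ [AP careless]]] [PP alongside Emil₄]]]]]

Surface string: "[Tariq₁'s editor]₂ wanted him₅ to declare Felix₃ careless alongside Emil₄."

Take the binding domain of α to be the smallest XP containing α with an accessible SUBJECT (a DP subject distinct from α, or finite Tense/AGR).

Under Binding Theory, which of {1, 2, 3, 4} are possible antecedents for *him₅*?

*him* is a pronoun, so Principle B applies: it must be free in its binding domain.
Binding domain of *him₅*: the matrix TP, whose subject is [Tariq₁'s editor]₂.
*Tariq₁* and the pronoun do not c-command one another → neither Principle B nor Principle C is at stake; coindexation permitted.
*[Tariq₁'s editor]₂* c-commands the pronoun within its binding domain → coindexation would violate Principle B.
*Felix₃*: the pronoun c-commands this R-expression → coindexation would violate Principle C on *Felix₃*.
*Emil₄*: the pronoun c-commands this R-expression → coindexation would violate Principle C on *Emil₄*.

{1}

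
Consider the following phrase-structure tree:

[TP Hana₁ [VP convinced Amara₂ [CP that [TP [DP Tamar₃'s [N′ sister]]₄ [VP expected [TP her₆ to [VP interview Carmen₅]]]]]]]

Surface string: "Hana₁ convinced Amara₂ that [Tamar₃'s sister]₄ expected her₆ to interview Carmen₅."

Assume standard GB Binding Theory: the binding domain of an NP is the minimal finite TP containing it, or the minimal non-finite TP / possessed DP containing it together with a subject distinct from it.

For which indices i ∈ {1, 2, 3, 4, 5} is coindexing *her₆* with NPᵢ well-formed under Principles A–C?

{1, 2, 3}

*her* is a pronoun, so Principle B applies: it must be free in its binding domain.
Binding domain of *her₆*: the embedded TP, whose subject is [Tamar₃'s sister]₄.
*Hana₁* c-commands the pronoun but from outside its binding domain, and is not c-commanded by it → coindexation permitted.
*Amara₂* c-commands the pronoun but from outside its binding domain, and is not c-commanded by it → coindexation permitted.
*Tamar₃* and the pronoun do not c-command one another → neither Principle B nor Principle C is at stake; coindexation permitted.
*[Tamar₃'s sister]₄* c-commands the pronoun within its binding domain → coindexation would violate Principle B.
*Carmen₅*: the pronoun c-commands this R-expression → coindexation would violate Principle C on *Carmen₅*.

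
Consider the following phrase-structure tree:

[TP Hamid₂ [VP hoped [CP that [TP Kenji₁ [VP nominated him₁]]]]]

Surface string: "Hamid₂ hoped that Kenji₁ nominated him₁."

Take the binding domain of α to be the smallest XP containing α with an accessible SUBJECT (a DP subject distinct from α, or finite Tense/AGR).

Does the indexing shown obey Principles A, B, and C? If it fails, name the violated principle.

Principle B

The two coindexed NPs are *Kenji₁* and *him₁*.
*him₁* is a pronoun. Its binding domain is the embedded TP, whose subject is Kenji₁.
*Kenji₁* c-commands it within that domain and carries the same index.
The pronoun is locally bound → Principle B violation.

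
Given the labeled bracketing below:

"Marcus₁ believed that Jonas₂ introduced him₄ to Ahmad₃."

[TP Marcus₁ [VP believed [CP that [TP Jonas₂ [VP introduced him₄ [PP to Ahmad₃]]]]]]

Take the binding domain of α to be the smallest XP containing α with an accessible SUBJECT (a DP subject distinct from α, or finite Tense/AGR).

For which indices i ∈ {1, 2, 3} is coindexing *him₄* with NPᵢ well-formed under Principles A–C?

{1}

*him* is a pronoun, so Principle B applies: it must be free in its binding domain.
Binding domain of *him₄*: the embedded TP, whose subject is Jonas₂.
*Marcus₁* c-commands the pronoun but from outside its binding domain, and is not c-commanded by it → coindexation permitted.
*Jonas₂* c-commands the pronoun within its binding domain → coindexation would violate Principle B.
*Ahmad₃*: the pronoun c-commands this R-expression → coindexation would violate Principle C on *Ahmad₃*.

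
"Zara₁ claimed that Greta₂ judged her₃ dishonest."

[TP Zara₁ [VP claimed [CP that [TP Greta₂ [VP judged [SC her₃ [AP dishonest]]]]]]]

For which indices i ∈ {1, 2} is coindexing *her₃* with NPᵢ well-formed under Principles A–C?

{1}

*her* is a pronoun, so Principle B applies: it must be free in its binding domain.
Binding domain of *her₃*: the embedded TP, whose subject is Greta₂.
*Zara₁* c-commands the pronoun but from outside its binding domain, and is not c-commanded by it → coindexation permitted.
*Greta₂* c-commands the pronoun within its binding domain → coindexation would violate Principle B.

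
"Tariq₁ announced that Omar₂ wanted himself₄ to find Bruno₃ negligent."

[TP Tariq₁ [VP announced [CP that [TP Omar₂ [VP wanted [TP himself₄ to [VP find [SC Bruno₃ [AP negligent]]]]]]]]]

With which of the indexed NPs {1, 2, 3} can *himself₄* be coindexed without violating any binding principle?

*himself* is an anaphor, so Principle A applies: it must be bound in its binding domain.
Binding domain of *himself₄*: the embedded TP, whose subject is Omar₂.
*Tariq₁* c-commands the anaphor but is outside its binding domain → cannot satisfy Principle A.
*Omar₂* c-commands the anaphor within its binding domain → licit binder.
*Bruno₃* does not c-command the anaphor → cannot bind it.

{2}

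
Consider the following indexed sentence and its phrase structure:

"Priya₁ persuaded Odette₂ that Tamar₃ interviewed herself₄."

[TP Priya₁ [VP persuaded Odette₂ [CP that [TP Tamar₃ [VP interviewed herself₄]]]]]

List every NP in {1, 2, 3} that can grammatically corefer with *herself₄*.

*herself* is an anaphor, so Principle A applies: it must be bound in its binding domain.
Binding domain of *herself₄*: the embedded TP, whose subject is Tamar₃.
*Priya₁* c-commands the anaphor but is outside its binding domain → cannot satisfy Principle A.
*Odette₂* c-commands the anaphor but is outside its binding domain → cannot satisfy Principle A.
*Tamar₃* c-commands the anaphor within its binding domain → licit binder.

{3}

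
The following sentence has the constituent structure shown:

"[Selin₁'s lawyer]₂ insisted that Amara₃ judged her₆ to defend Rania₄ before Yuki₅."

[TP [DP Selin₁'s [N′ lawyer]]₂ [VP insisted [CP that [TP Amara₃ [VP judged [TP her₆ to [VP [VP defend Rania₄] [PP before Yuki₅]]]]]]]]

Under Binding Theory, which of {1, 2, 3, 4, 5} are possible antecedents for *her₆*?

{1, 2}

*her* is a pronoun, so Principle B applies: it must be free in its binding domain.
Binding domain of *her₆*: the embedded TP, whose subject is Amara₃.
*Selin₁* and the pronoun do not c-command one another → neither Principle B nor Principle C is at stake; coindexation permitted.
*[Selin₁'s lawyer]₂* c-commands the pronoun but from outside its binding domain, and is not c-commanded by it → coindexation permitted.
*Amara₃* c-commands the pronoun within its binding domain → coindexation would violate Principle B.
*Rania₄*: the pronoun c-commands this R-expression → coindexation would violate Principle C on *Rania₄*.
*Yuki₅*: the pronoun c-commands this R-expression → coindexation would violate Principle C on *Yuki₅*.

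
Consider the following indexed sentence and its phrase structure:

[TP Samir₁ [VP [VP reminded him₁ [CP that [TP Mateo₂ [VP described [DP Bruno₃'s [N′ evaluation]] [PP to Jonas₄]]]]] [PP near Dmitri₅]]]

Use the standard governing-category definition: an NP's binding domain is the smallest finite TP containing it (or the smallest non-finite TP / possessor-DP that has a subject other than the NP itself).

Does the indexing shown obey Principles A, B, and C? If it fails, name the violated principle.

Principle B

The two coindexed NPs are *Samir₁* and *him₁*.
*him₁* is a pronoun. Its binding domain is the matrix TP, whose subject is Samir₁.
*Samir₁* c-commands it within that domain and carries the same index.
The pronoun is locally bound → Principle B violation.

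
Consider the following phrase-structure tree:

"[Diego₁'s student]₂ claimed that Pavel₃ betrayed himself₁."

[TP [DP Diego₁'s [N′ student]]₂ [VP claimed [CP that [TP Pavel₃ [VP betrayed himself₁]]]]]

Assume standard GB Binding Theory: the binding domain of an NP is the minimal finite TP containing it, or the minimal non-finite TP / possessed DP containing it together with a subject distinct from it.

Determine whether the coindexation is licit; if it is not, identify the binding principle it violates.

Principle A

The two coindexed NPs are *Diego₁* and *himself₁*.
*himself₁* is an anaphor. Principle A requires it to be bound within its binding domain — the embedded TP, whose subject is Pavel₃.
Within that domain it is c-commanded by *Pavel₃*, which does not share its index.
*Diego₁* does not c-command the anaphor at all.
The anaphor is unbound in its domain → Principle A violation.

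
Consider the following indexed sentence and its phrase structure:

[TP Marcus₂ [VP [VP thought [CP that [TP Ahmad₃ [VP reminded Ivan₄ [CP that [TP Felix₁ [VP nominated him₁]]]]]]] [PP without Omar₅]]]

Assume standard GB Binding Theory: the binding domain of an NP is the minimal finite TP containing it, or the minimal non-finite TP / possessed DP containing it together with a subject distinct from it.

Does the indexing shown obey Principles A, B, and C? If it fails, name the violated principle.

The two coindexed NPs are *Felix₁* and *him₁*.
*him₁* is a pronoun. Its binding domain is the embedded TP, whose subject is Felix₁.
*Felix₁* c-commands it within that domain and carries the same index.
The pronoun is locally bound → Principle B violation.

Principle B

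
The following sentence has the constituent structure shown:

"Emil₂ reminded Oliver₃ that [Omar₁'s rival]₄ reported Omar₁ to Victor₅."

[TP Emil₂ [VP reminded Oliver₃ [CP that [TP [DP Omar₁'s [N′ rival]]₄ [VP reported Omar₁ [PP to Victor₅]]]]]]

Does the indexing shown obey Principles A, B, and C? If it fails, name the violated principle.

The two coindexed NPs are *Omar₁* and *Omar₁*.
*Omar₁* is an R-expression; no coindexed NP c-commands it, so Principle C holds.
*Omar₁* is an R-expression; *Omar₁* does not c-command it, and no other NP shares its index, so Principle C is satisfied.
All principles are respected.

grammatical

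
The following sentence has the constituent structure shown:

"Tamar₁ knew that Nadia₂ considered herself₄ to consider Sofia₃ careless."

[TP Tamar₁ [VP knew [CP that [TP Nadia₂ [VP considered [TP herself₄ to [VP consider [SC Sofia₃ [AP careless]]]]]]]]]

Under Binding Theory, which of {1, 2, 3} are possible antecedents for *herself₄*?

{2}

*herself* is an anaphor, so Principle A applies: it must be bound in its binding domain.
Binding domain of *herself₄*: the embedded TP, whose subject is Nadia₂.
*Tamar₁* c-commands the anaphor but is outside its binding domain → cannot satisfy Principle A.
*Nadia₂* c-commands the anaphor within its binding domain → licit binder.
*Sofia₃* does not c-command the anaphor → cannot bind it.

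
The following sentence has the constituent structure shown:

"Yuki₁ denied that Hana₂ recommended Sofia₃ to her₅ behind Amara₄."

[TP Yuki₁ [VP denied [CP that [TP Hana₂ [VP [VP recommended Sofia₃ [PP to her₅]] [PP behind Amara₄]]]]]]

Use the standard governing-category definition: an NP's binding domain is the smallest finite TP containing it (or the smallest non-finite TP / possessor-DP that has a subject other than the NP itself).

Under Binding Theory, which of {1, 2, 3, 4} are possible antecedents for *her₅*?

*her* is a pronoun, so Principle B applies: it must be free in its binding domain.
Binding domain of *her₅*: the embedded TP, whose subject is Hana₂.
*Yuki₁* c-commands the pronoun but from outside its binding domain, and is not c-commanded by it → coindexation permitted.
*Hana₂* c-commands the pronoun within its binding domain → coindexation would violate Principle B.
*Sofia₃* c-commands the pronoun within its binding domain → coindexation would violate Principle B.
*Amara₄* and the pronoun do not c-command one another → neither Principle B nor Principle C is at stake; coindexation permitted.

{1, 4}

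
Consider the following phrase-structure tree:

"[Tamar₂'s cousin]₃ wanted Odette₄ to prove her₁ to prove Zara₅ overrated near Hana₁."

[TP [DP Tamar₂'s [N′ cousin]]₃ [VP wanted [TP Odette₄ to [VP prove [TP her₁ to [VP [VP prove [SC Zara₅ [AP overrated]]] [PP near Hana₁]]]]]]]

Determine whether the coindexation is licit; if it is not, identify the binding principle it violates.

Principle C

The two coindexed NPs are *her₁* and *Hana₁*.
*Hana₁* is an R-expression. Principle C requires it to be free everywhere.
*her₁* c-commands it and carries the same index.
The R-expression is bound → Principle C violation.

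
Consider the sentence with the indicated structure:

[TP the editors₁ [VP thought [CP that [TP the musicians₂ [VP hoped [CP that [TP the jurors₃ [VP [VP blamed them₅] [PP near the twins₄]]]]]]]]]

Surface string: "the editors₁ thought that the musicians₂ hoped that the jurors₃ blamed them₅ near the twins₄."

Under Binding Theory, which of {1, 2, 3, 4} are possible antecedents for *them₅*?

*them* is a pronoun, so Principle B applies: it must be free in its binding domain.
Binding domain of *them₅*: the embedded TP, whose subject is the jurors₃.
*the editors₁* c-commands the pronoun but from outside its binding domain, and is not c-commanded by it → coindexation permitted.
*the musicians₂* c-commands the pronoun but from outside its binding domain, and is not c-commanded by it → coindexation permitted.
*the jurors₃* c-commands the pronoun within its binding domain → coindexation would violate Principle B.
*the twins₄* and the pronoun do not c-command one another → neither Principle B nor Principle C is at stake; coindexation permitted.

{1, 2, 4}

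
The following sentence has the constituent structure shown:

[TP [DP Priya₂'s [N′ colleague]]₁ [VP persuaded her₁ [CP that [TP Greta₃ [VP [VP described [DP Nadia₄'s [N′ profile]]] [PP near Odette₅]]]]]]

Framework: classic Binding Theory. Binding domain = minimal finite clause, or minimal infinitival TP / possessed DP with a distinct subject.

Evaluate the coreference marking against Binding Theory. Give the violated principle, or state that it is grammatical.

Principle B

The two coindexed NPs are *[Priya₂'s colleague]₁* and *her₁*.
*her₁* is a pronoun. Its binding domain is the matrix TP, whose subject is [Priya₂'s colleague]₁.
*[Priya₂'s colleague]₁* c-commands it within that domain and carries the same index.
The pronoun is locally bound → Principle B violation.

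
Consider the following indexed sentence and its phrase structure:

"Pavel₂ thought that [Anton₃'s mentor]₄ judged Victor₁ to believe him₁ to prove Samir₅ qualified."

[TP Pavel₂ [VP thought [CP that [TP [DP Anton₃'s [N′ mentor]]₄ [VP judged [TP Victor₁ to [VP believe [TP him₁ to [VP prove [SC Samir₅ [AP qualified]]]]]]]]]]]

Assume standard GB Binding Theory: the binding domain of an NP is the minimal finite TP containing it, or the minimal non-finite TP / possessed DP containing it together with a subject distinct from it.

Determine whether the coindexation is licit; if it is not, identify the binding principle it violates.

The two coindexed NPs are *Victor₁* and *him₁*.
*him₁* is a pronoun. Its binding domain is the embedded TP, whose subject is Victor₁.
*Victor₁* c-commands it within that domain and carries the same index.
The pronoun is locally bound → Principle B violation.

Principle B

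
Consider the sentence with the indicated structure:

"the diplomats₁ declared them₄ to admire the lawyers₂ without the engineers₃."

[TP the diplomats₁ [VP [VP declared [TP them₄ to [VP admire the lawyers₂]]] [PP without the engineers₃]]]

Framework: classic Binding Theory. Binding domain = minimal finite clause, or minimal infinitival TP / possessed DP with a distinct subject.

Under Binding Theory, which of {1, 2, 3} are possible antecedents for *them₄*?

{3}

*them* is a pronoun, so Principle B applies: it must be free in its binding domain.
Binding domain of *them₄*: the matrix TP, whose subject is the diplomats₁.
*the diplomats₁* c-commands the pronoun within its binding domain → coindexation would violate Principle B.
*the lawyers₂*: the pronoun c-commands this R-expression → coindexation would violate Principle C on *the lawyers₂*.
*the engineers₃* and the pronoun do not c-command one another → neither Principle B nor Principle C is at stake; coindexation permitted.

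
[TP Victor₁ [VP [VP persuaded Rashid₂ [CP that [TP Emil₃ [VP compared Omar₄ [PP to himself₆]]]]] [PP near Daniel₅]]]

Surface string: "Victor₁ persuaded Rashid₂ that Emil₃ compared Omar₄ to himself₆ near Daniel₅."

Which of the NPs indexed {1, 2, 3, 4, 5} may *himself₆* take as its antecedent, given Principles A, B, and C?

{3, 4}

*himself* is an anaphor, so Principle A applies: it must be bound in its binding domain.
Binding domain of *himself₆*: the embedded TP, whose subject is Emil₃.
*Victor₁* c-commands the anaphor but is outside its binding domain → cannot satisfy Principle A.
*Rashid₂* c-commands the anaphor but is outside its binding domain → cannot satisfy Principle A.
*Emil₃* c-commands the anaphor within its binding domain → licit binder.
*Omar₄* c-commands the anaphor within its binding domain → licit binder.
*Daniel₅* does not c-command the anaphor → cannot bind it.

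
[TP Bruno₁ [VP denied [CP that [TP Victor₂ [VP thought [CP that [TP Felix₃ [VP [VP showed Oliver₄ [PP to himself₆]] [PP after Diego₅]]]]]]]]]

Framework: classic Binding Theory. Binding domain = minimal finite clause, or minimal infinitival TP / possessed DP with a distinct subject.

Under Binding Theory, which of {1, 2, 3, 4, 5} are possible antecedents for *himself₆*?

{3, 4}

*himself* is an anaphor, so Principle A applies: it must be bound in its binding domain.
Binding domain of *himself₆*: the embedded TP, whose subject is Felix₃.
*Bruno₁* c-commands the anaphor but is outside its binding domain → cannot satisfy Principle A.
*Victor₂* c-commands the anaphor but is outside its binding domain → cannot satisfy Principle A.
*Felix₃* c-commands the anaphor within its binding domain → licit binder.
*Oliver₄* c-commands the anaphor within its binding domain → licit binder.
*Diego₅* does not c-command the anaphor → cannot bind it.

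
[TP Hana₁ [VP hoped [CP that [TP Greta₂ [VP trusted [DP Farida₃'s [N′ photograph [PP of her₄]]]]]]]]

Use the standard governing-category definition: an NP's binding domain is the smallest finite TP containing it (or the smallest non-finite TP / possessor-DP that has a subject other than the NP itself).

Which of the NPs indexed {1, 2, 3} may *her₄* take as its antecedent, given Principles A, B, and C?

*her* is a pronoun, so Principle B applies: it must be free in its binding domain.
Binding domain of *her₄*: the possessed DP, whose subject is Farida₃.
*Hana₁* c-commands the pronoun but from outside its binding domain, and is not c-commanded by it → coindexation permitted.
*Greta₂* c-commands the pronoun but from outside its binding domain, and is not c-commanded by it → coindexation permitted.
*Farida₃* c-commands the pronoun within its binding domain → coindexation would violate Principle B.

{1, 2}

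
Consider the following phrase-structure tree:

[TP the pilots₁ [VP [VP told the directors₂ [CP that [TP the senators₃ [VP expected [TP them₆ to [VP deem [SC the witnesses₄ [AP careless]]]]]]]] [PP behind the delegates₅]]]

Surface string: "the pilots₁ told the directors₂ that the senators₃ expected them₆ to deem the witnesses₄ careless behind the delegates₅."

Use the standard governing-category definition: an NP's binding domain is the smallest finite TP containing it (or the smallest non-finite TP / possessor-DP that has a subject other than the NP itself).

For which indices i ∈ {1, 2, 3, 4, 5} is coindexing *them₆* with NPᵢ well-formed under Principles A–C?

{1, 2, 5}

*them* is a pronoun, so Principle B applies: it must be free in its binding domain.
Binding domain of *them₆*: the embedded TP, whose subject is the senators₃.
*the pilots₁* c-commands the pronoun but from outside its binding domain, and is not c-commanded by it → coindexation permitted.
*the directors₂* c-commands the pronoun but from outside its binding domain, and is not c-commanded by it → coindexation permitted.
*the senators₃* c-commands the pronoun within its binding domain → coindexation would violate Principle B.
*the witnesses₄*: the pronoun c-commands this R-expression → coindexation would violate Principle C on *the witnesses₄*.
*the delegates₅* and the pronoun do not c-command one another → neither Principle B nor Principle C is at stake; coindexation permitted.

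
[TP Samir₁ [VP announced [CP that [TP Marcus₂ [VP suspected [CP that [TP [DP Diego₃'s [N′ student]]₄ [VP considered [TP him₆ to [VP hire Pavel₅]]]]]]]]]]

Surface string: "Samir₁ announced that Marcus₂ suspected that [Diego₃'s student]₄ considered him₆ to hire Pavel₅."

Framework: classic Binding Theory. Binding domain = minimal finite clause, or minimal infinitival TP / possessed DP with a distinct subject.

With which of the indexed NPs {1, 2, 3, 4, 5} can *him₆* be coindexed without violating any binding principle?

*him* is a pronoun, so Principle B applies: it must be free in its binding domain.
Binding domain of *him₆*: the embedded TP, whose subject is [Diego₃'s student]₄.
*Samir₁* c-commands the pronoun but from outside its binding domain, and is not c-commanded by it → coindexation permitted.
*Marcus₂* c-commands the pronoun but from outside its binding domain, and is not c-commanded by it → coindexation permitted.
*Diego₃* and the pronoun do not c-command one another → neither Principle B nor Principle C is at stake; coindexation permitted.
*[Diego₃'s student]₄* c-commands the pronoun within its binding domain → coindexation would violate Principle B.
*Pavel₅*: the pronoun c-commands this R-expression → coindexation would violate Principle C on *Pavel₅*.

{1, 2, 3}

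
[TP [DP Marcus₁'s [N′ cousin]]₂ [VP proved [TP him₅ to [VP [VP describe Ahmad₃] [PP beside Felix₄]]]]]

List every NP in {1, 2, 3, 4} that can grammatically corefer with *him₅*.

{1}

*him* is a pronoun, so Principle B applies: it must be free in its binding domain.
Binding domain of *him₅*: the matrix TP, whose subject is [Marcus₁'s cousin]₂.
*Marcus₁* and the pronoun do not c-command one another → neither Principle B nor Principle C is at stake; coindexation permitted.
*[Marcus₁'s cousin]₂* c-commands the pronoun within its binding domain → coindexation would violate Principle B.
*Ahmad₃*: the pronoun c-commands this R-expression → coindexation would violate Principle C on *Ahmad₃*.
*Felix₄*: the pronoun c-commands this R-expression → coindexation would violate Principle C on *Felix₄*.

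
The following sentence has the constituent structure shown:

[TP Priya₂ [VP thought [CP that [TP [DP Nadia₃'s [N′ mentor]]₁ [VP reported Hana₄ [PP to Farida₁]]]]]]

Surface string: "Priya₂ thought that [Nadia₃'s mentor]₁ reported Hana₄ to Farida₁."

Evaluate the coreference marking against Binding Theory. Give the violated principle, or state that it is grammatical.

The two coindexed NPs are *[Nadia₃'s mentor]₁* and *Farida₁*.
*Farida₁* is an R-expression. Principle C requires it to be free everywhere.
*[Nadia₃'s mentor]₁* c-commands it and carries the same index.
The R-expression is bound → Principle C violation.

Principle C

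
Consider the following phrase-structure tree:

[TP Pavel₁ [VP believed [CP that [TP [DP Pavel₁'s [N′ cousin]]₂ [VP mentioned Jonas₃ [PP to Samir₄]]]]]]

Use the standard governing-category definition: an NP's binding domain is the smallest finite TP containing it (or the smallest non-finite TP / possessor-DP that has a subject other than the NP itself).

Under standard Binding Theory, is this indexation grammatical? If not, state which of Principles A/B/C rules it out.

Principle C

The two coindexed NPs are *Pavel₁* (the lower occurrence) and *Pavel₁* (the higher occurrence).
*Pavel₁* (the lower occurrence) is an R-expression. Principle C requires it to be free everywhere.
*Pavel₁* (the higher occurrence) c-commands it and carries the same index.
The R-expression is bound → Principle C violation.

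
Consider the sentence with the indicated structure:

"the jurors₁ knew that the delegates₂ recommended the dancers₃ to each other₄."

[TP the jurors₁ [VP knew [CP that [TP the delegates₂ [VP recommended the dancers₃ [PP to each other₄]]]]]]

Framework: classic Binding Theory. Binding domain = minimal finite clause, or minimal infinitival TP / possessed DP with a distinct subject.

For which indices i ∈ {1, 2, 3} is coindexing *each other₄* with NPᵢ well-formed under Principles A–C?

{2, 3}

*each other* is an anaphor, so Principle A applies: it must be bound in its binding domain.
Binding domain of *each other₄*: the embedded TP, whose subject is the delegates₂.
*the jurors₁* c-commands the anaphor but is outside its binding domain → cannot satisfy Principle A.
*the delegates₂* c-commands the anaphor within its binding domain → licit binder.
*the dancers₃* c-commands the anaphor within its binding domain → licit binder.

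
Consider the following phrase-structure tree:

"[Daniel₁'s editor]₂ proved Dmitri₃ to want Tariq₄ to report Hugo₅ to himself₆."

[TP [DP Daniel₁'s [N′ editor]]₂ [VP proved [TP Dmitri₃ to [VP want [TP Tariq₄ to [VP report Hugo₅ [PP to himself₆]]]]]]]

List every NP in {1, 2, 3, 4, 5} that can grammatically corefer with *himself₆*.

{4, 5}

*himself* is an anaphor, so Principle A applies: it must be bound in its binding domain.
Binding domain of *himself₆*: the embedded TP, whose subject is Tariq₄.
*Daniel₁* does not c-command the anaphor → cannot bind it.
*[Daniel₁'s editor]₂* c-commands the anaphor but is outside its binding domain → cannot satisfy Principle A.
*Dmitri₃* c-commands the anaphor but is outside its binding domain → cannot satisfy Principle A.
*Tariq₄* c-commands the anaphor within its binding domain → licit binder.
*Hugo₅* c-commands the anaphor within its binding domain → licit binder.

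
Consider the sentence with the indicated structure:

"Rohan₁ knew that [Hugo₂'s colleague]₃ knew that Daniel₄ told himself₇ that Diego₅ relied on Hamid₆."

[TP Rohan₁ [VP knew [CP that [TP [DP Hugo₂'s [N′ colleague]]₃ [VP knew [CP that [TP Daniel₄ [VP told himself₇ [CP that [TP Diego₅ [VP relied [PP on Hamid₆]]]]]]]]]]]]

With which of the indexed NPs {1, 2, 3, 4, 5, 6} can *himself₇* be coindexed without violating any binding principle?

{4}

*himself* is an anaphor, so Principle A applies: it must be bound in its binding domain.
Binding domain of *himself₇*: the embedded TP, whose subject is Daniel₄.
*Rohan₁* c-commands the anaphor but is outside its binding domain → cannot satisfy Principle A.
*Hugo₂* does not c-command the anaphor → cannot bind it.
*[Hugo₂'s colleague]₃* c-commands the anaphor but is outside its binding domain → cannot satisfy Principle A.
*Daniel₄* c-commands the anaphor within its binding domain → licit binder.
*Diego₅* does not c-command the anaphor → cannot bind it.
*Hamid₆* does not c-command the anaphor → cannot bind it.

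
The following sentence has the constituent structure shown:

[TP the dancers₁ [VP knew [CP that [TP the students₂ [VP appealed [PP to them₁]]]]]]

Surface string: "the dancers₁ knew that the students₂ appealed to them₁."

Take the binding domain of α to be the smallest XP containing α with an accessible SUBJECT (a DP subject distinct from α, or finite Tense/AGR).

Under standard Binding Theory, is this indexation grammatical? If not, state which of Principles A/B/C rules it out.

The two coindexed NPs are *the dancers₁* and *them₁*.
*them₁* is a pronoun; its binding domain is the embedded TP, whose subject is the students₂. Within that domain it is c-commanded only by *the students₂*, which carries a different index — the pronoun is free locally, so Principle B holds.
*the dancers₁* is an R-expression; *them₁* does not c-command it, and no other NP shares its index, so Principle C is satisfied.
All principles are respected.

grammatical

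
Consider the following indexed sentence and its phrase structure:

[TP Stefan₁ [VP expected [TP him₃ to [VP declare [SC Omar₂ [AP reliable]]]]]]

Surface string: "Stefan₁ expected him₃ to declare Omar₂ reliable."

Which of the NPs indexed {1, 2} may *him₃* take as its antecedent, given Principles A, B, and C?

none

*him* is a pronoun, so Principle B applies: it must be free in its binding domain.
Binding domain of *him₃*: the matrix TP, whose subject is Stefan₁.
*Stefan₁* c-commands the pronoun within its binding domain → coindexation would violate Principle B.
*Omar₂*: the pronoun c-commands this R-expression → coindexation would violate Principle C on *Omar₂*.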